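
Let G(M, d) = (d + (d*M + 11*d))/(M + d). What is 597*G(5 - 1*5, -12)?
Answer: 7164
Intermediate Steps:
G(M, d) = (12*d + M*d)/(M + d) (G(M, d) = (d + (M*d + 11*d))/(M + d) = (d + (11*d + M*d))/(M + d) = (12*d + M*d)/(M + d))
597*G(5 - 1*5, -12) = 597*(-12*(12 + (5 - 1*5))/((5 - 1*5) - 12)) = 597*(-12*(12 + (5 - 5))/((5 - 5) - 12)) = 597*(-12*(12 + 0)/(0 - 12)) = 597*(-12*12/(-12)) = 597*(-12*(-1/12)*12) = 597*12 = 7164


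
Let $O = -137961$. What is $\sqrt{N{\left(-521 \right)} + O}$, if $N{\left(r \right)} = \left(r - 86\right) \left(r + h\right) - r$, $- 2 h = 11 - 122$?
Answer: $\frac{\sqrt{580474}}{2} \approx 380.94$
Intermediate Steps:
$h = \frac{111}{2}$ ($h = - \frac{11 - 122}{2} = \left(- \frac{1}{2}\right) \left(-111\right) = \frac{111}{2} \approx 55.5$)
$N{\left(r \right)} = - r + \left(-86 + r\right) \left(\frac{111}{2} + r\right)$ ($N{\left(r \right)} = \left(r - 86\right) \left(r + \frac{111}{2}\right) - r = \left(-86 + r\right) \left(\frac{111}{2} + r\right) - r = - r + \left(-86 + r\right) \left(\frac{111}{2} + r\right)$)
$\sqrt{N{\left(-521 \right)} + O} = \sqrt{\left(-4773 + \left(-521\right)^{2} - - \frac{32823}{2}\right) - 137961} = \sqrt{\left(-4773 + 271441 + \frac{32823}{2}\right) - 137961} = \sqrt{\frac{566159}{2} - 137961} = \sqrt{\frac{290237}{2}} = \frac{\sqrt{580474}}{2}$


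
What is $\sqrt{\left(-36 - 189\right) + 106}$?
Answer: $i \sqrt{119} \approx 10.909 i$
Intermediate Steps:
$\sqrt{\left(-36 - 189\right) + 106} = \sqrt{-225 + 106} = \sqrt{-119} = i \sqrt{119}$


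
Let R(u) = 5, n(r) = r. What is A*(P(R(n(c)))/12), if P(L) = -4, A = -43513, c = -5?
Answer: 43513/3 ≈ 14504.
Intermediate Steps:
A*(P(R(n(c)))/12) = -(-174052)/12 = -43513*(-⅓) = 43513/3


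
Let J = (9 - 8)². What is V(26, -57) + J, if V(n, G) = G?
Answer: -56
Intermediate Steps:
J = 1 (J = 1² = 1)
V(26, -57) + J = -57 + 1 = -56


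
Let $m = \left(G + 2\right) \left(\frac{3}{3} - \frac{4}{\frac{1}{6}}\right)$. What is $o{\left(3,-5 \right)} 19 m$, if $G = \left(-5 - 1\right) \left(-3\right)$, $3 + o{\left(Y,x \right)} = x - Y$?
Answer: $96140$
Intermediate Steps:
$o{\left(Y,x \right)} = -3 + x - Y$ ($o{\left(Y,x \right)} = -3 - \left(Y - x\right) = -3 + x - Y$)
$G = 18$ ($G = \left(-6\right) \left(-3\right) = 18$)
$m = -460$ ($m = \left(18 + 2\right) \left(\frac{3}{3} - \frac{4}{\frac{1}{6}}\right) = 20 \left(3 \cdot \frac{1}{3} - 4 \frac{1}{\frac{1}{6}}\right) = 20 \left(1 - 24\right) = 20 \left(-23\right) = -460$)
$o{\left(3,-5 \right)} 19 m = \left(-3 - 5 - 3\right) 19 \left(-460\right) = \left(-11\right) 19 \left(-460\right) = \left(-209\right) \left(-460\right) = 96140$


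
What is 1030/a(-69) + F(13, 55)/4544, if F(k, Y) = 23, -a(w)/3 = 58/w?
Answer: 53824347/131776 ≈ 408.45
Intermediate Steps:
a(w) = -174/w
1030/a(-69) + F(13, 55)/4544 = 1030/((-174/(-69))) + 23/4544 = 1030/((-174*(-1/69))) + 23*(1/4544) = 1030/(58/23) + 23/4544 = 1030*(23/58) + 23/4544 = 11845/29 + 23/4544 = 53824347/131776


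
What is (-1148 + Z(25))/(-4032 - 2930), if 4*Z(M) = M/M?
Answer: 4591/27848 ≈ 0.16486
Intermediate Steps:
Z(M) = 1/4 (Z(M) = (M/M)/4 = (1/4)*1 = 1/4)
(-1148 + Z(25))/(-4032 - 2930) = (-1148 + 1/4)/(-4032 - 2930) = -4591/4/(-6962) = -4591/4*(-1/6962) = 4591/27848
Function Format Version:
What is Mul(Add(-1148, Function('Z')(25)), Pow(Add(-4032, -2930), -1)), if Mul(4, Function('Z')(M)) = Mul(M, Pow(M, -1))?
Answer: Rational(4591, 27848) ≈ 0.16486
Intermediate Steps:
Function('Z')(M) = Rational(1, 4) (Function('Z')(M) = Mul(Rational(1, 4), Mul(M, Pow(M, -1))) = Mul(Rational(1, 4), 1) = Rational(1, 4))
Mul(Add(-1148, Function('Z')(25)), Pow(Add(-4032, -2930), -1)) = Mul(Add(-1148, Rational(1, 4)), Pow(Add(-4032, -2930), -1)) = Mul(Rational(-4591, 4), Pow(-6962, -1)) = Mul(Rational(-4591, 4), Rational(-1, 6962)) = Rational(4591, 27848)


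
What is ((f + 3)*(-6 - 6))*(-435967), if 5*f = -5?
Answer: 10463208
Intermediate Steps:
f = -1 (f = (⅕)*(-5) = -1)
((f + 3)*(-6 - 6))*(-435967) = ((-1 + 3)*(-6 - 6))*(-435967) = (2*(-12))*(-435967) = -24*(-435967) = 10463208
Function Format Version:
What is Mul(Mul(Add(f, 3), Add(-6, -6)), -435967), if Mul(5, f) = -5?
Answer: 10463208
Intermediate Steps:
f = -1 (f = Mul(Rational(1, 5), -5) = -1)
Mul(Mul(Add(f, 3), Add(-6, -6)), -435967) = Mul(Mul(Add(-1, 3), Add(-6, -6)), -435967) = Mul(Mul(2, -12), -435967) = Mul(-24, -435967) = 10463208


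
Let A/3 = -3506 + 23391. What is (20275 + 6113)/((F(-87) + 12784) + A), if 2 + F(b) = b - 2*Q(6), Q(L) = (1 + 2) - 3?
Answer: 13194/36175 ≈ 0.36473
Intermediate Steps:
A = 59655 (A = 3*(-3506 + 23391) = 3*19885 = 59655)
Q(L) = 0 (Q(L) = 3 - 3 = 0)
F(b) = -2 + b (F(b) = -2 + (b - 2*0) = -2 + (b + 0) = -2 + b)
(20275 + 6113)/((F(-87) + 12784) + A) = (20275 + 6113)/(((-2 - 87) + 12784) + 59655) = 26388/((-89 + 12784) + 59655) = 26388/(12695 + 59655) = 26388/72350 = 26388*(1/72350) = 13194/36175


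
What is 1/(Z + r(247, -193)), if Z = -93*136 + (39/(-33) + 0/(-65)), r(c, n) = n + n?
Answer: -11/143387 ≈ -7.6715e-5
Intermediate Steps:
r(c, n) = 2*n
Z = -139141/11 (Z = -12648 + (39*(-1/33) + 0*(-1/65)) = -12648 + (-13/11 + 0) = -12648 - 13/11 = -139141/11 ≈ -12649.)
1/(Z + r(247, -193)) = 1/(-139141/11 + 2*(-193)) = 1/(-139141/11 - 386) = 1/(-143387/11) = -11/143387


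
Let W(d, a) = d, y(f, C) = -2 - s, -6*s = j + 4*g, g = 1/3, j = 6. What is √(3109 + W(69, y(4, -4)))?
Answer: √3178 ≈ 56.374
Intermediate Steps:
g = ⅓ (g = 1*(⅓) = ⅓ ≈ 0.33333)
s = -11/9 (s = -(6 + 4*(⅓))/6 = -(6 + 4/3)/6 = -⅙*22/3 = -11/9 ≈ -1.2222)
y(f, C) = -7/9 (y(f, C) = -2 - 1*(-11/9) = -2 + 11/9 = -7/9)
√(3109 + W(69, y(4, -4))) = √(3109 + 69) = √3178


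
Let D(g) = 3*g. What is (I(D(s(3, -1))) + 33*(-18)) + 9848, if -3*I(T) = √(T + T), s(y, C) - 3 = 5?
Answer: 9254 - 4*√3/3 ≈ 9251.7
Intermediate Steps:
s(y, C) = 8 (s(y, C) = 3 + 5 = 8)
I(T) = -√2*√T/3 (I(T) = -√(T + T)/3 = -√2*√T/3)
(I(D(s(3, -1))) + 33*(-18)) + 9848 = (-√2*√(3*8)/3 + 33*(-18)) + 9848 = (-√2*√24/3 - 594) + 9848 = (-√2*2*√6/3 - 594) + 9848 = (-4*√3/3 - 594) + 9848 = (-594 - 4*√3/3) + 9848 = 9254 - 4*√3/3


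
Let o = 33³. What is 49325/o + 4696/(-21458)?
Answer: 444827849/385568073 ≈ 1.1537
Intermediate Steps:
o = 35937
49325/o + 4696/(-21458) = 49325/35937 + 4696/(-21458) = 49325*(1/35937) + 4696*(-1/21458) = 49325/35937 - 2348/10729 = 444827849/385568073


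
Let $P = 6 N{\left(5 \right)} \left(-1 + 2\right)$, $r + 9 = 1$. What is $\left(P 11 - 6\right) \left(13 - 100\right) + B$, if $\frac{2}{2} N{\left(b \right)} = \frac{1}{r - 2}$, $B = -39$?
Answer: $\frac{5286}{5} \approx 1057.2$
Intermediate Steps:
$r = -8$ ($r = -9 + 1 = -8$)
$N{\left(b \right)} = - \frac{1}{10}$ ($N{\left(b \right)} = \frac{1}{-8 - 2} = \frac{1}{-10} = - \frac{1}{10}$)
$P = - \frac{3}{5}$ ($P = 6 \left(- \frac{1}{10}\right) \left(-1 + 2\right) = \left(- \frac{3}{5}\right) 1 = - \frac{3}{5} \approx -0.6$)
$\left(P 11 - 6\right) \left(13 - 100\right) + B = \left(\left(- \frac{3}{5}\right) 11 - 6\right) \left(13 - 100\right) - 39 = \left(- \frac{33}{5} - 6\right) \left(-87\right) - 39 = \left(- \frac{63}{5}\right) \left(-87\right) - 39 = \frac{5481}{5} - 39 = \frac{5286}{5}$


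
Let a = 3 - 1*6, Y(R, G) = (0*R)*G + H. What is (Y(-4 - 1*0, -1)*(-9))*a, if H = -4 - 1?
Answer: -135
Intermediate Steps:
H = -5
Y(R, G) = -5 (Y(R, G) = (0*R)*G - 5 = 0*G - 5 = 0 - 5 = -5)
a = -3 (a = 3 - 6 = -3)
(Y(-4 - 1*0, -1)*(-9))*a = -5*(-9)*(-3) = 45*(-3) = -135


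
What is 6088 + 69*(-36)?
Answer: 3604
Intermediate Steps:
6088 + 69*(-36) = 6088 - 2484 = 3604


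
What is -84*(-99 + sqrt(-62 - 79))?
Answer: 8316 - 84*I*sqrt(141) ≈ 8316.0 - 997.44*I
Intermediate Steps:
-84*(-99 + sqrt(-62 - 79)) = -84*(-99 + sqrt(-141)) = -84*(-99 + I*sqrt(141)) = 8316 - 84*I*sqrt(141)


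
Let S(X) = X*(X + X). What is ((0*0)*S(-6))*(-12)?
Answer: 0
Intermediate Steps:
S(X) = 2*X² (S(X) = X*(2*X) = 2*X²)
((0*0)*S(-6))*(-12) = ((0*0)*(2*(-6)²))*(-12) = (0*(2*36))*(-12) = (0*72)*(-12) = 0*(-12) = 0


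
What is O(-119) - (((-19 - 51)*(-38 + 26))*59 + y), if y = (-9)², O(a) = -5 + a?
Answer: -49765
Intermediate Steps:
y = 81
O(-119) - (((-19 - 51)*(-38 + 26))*59 + y) = (-5 - 119) - (((-19 - 51)*(-38 + 26))*59 + 81) = -124 - (-70*(-12)*59 + 81) = -124 - (840*59 + 81) = -124 - (49560 + 81) = -124 - 1*49641 = -124 - 49641 = -49765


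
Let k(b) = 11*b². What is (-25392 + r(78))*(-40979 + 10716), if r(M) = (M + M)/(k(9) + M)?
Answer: 248203931332/323 ≈ 7.6843e+8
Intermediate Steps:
r(M) = 2*M/(891 + M) (r(M) = (M + M)/(11*9² + M) = (2*M)/(11*81 + M) = (2*M)/(891 + M) = 2*M/(891 + M))
(-25392 + r(78))*(-40979 + 10716) = (-25392 + 2*78/(891 + 78))*(-40979 + 10716) = (-25392 + 2*78/969)*(-30263) = (-25392 + 2*78*(1/969))*(-30263) = (-25392 + 52/323)*(-30263) = -8201564/323*(-30263) = 248203931332/323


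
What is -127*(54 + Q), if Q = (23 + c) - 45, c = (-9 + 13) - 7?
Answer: -3683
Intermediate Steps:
c = -3 (c = 4 - 7 = -3)
Q = -25 (Q = (23 - 3) - 45 = 20 - 45 = -25)
-127*(54 + Q) = -127*(54 - 25) = -127*29 = -3683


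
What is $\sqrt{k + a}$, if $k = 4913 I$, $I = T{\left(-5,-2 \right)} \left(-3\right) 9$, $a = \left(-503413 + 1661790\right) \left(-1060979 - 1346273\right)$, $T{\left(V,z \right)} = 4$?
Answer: $4 i \sqrt{174281617538} \approx 1.6699 \cdot 10^{6} i$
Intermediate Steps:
$a = -2788505350004$ ($a = 1158377 \left(-2407252\right) = -2788505350004$)
$I = -108$ ($I = 4 \left(-3\right) 9 = \left(-12\right) 9 = -108$)
$k = -530604$ ($k = 4913 \left(-108\right) = -530604$)
$\sqrt{k + a} = \sqrt{-530604 - 2788505350004} = \sqrt{-2788505880608} = 4 i \sqrt{174281617538}$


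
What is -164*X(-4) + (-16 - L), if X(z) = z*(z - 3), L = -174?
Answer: -4434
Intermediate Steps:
X(z) = z*(-3 + z)
-164*X(-4) + (-16 - L) = -(-656)*(-3 - 4) + (-16 - 1*(-174)) = -(-656)*(-7) + (-16 + 174) = -164*28 + 158 = -4592 + 158 = -4434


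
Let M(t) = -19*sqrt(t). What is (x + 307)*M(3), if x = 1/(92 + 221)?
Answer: -1825748*sqrt(3)/313 ≈ -10103.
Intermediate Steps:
x = 1/313 ≈ 0.0031949
(x + 307)*M(3) = (1/313 + 307)*(-19*sqrt(3)) = 96092*(-19*sqrt(3))/313 = -1825748*sqrt(3)/313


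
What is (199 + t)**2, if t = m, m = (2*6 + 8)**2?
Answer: 358801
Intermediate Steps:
m = 400 (m = (12 + 8)**2 = 20**2 = 400)
t = 400
(199 + t)**2 = (199 + 400)**2 = 599**2 = 358801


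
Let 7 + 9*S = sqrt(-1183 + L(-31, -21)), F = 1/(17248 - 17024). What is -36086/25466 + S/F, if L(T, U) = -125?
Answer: -20127731/114597 + 448*I*sqrt(327)/9 ≈ -175.64 + 900.14*I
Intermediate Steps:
F = 1/224 ≈ 0.0044643
S = -7/9 + 2*I*sqrt(327)/9 (S = -7/9 + sqrt(-1183 - 125)/9 = -7/9 + sqrt(-1308)/9 = -7/9 + (2*I*sqrt(327))/9 = -7/9 + 2*I*sqrt(327)/9 ≈ -0.77778 + 4.0185*I)
-36086/25466 + S/F = -36086/25466 + (-7/9 + 2*I*sqrt(327)/9)/(1/224) = -36086*1/25466 + (-7/9 + 2*I*sqrt(327)/9)*224 = -18043/12733 + (-1568/9 + 448*I*sqrt(327)/9) = -20127731/114597 + 448*I*sqrt(327)/9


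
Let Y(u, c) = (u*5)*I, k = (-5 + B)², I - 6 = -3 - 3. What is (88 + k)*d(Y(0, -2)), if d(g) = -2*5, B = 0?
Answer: -1130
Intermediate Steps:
I = 0 (I = 6 + (-3 - 3) = 6 - 6 = 0)
k = 25 (k = (-5 + 0)² = (-5)² = 25)
Y(u, c) = 0 (Y(u, c) = (u*5)*0 = (5*u)*0 = 0)
d(g) = -10
(88 + k)*d(Y(0, -2)) = (88 + 25)*(-10) = 113*(-10) = -1130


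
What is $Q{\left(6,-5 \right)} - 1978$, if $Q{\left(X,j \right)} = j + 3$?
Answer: $-1980$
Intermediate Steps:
$Q{\left(X,j \right)} = 3 + j$
$Q{\left(6,-5 \right)} - 1978 = \left(3 - 5\right) - 1978 = -2 - 1978 = -1980$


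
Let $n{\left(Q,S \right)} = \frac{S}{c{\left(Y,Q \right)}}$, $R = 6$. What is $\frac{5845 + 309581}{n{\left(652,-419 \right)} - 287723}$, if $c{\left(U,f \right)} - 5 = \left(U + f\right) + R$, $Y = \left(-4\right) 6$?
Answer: $- \frac{100778607}{91927708} \approx -1.0963$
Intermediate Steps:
$Y = -24$
$c{\left(U,f \right)} = 11 + U + f$ ($c{\left(U,f \right)} = 5 + \left(\left(U + f\right) + 6\right) = 5 + \left(6 + U + f\right) = 11 + U + f$)
$n{\left(Q,S \right)} = \frac{S}{-13 + Q}$ ($n{\left(Q,S \right)} = \frac{S}{11 - 24 + Q} = \frac{S}{-13 + Q}$)
$\frac{5845 + 309581}{n{\left(652,-419 \right)} - 287723} = \frac{5845 + 309581}{- \frac{419}{-13 + 652} - 287723} = \frac{315426}{- \frac{419}{639} - 287723} = \frac{315426}{- \frac{183855416}{639}} = 315426 \left(- \frac{639}{183855416}\right) = - \frac{100778607}{91927708}$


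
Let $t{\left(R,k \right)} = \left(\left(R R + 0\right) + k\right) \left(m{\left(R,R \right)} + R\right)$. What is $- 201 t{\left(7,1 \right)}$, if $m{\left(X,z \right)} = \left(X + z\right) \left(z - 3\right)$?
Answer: $-633150$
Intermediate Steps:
$m{\left(X,z \right)} = \left(-3 + z\right) \left(X + z\right)$ ($m{\left(X,z \right)} = \left(X + z\right) \left(-3 + z\right) = \left(-3 + z\right) \left(X + z\right)$)
$t{\left(R,k \right)} = \left(k + R^{2}\right) \left(- 5 R + 2 R^{2}\right)$ ($t{\left(R,k \right)} = \left(\left(R R + 0\right) + k\right) \left(\left(R^{2} - 3 R - 3 R + R R\right) + R\right) = \left(\left(R^{2} + 0\right) + k\right) \left(\left(R^{2} - 3 R - 3 R + R^{2}\right) + R\right) = \left(R^{2} + k\right) \left(\left(- 6 R + 2 R^{2}\right) + R\right) = \left(k + R^{2}\right) \left(- 5 R + 2 R^{2}\right)$)
$- 201 t{\left(7,1 \right)} = - 201 \cdot 7 \left(\left(-5\right) 1 - 5 \cdot 7^{2} + 2 \cdot 7^{3} + 2 \cdot 7 \cdot 1\right) = - 201 \cdot 7 \left(-5 - 245 + 2 \cdot 343 + 14\right) = - 201 \cdot 7 \left(-5 - 245 + 686 + 14\right) = - 201 \cdot 7 \cdot 450 = \left(-201\right) 3150 = -633150$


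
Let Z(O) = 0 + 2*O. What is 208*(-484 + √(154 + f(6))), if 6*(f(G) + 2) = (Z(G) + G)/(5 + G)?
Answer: -100672 + 1040*√737/11 ≈ -98105.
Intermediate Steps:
Z(O) = 2*O
f(G) = -2 + G/(2*(5 + G)) (f(G) = -2 + ((2*G + G)/(5 + G))/6 = -2 + ((3*G)/(5 + G))/6 = -2 + (3*G/(5 + G))/6 = -2 + G/(2*(5 + G)))
208*(-484 + √(154 + f(6))) = 208*(-484 + √(154 + (-20 - 3*6)/(2*(5 + 6)))) = 208*(-484 + √(154 + (½)*(-20 - 18)/11)) = 208*(-484 + √(154 + (½)*(1/11)*(-38))) = 208*(-484 + √(154 - 19/11)) = 208*(-484 + √(1675/11)) = 208*(-484 + 5*√737/11) = -100672 + 1040*√737/11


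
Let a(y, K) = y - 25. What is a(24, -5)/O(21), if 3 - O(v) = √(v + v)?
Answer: 1/11 + √42/33 ≈ 0.28730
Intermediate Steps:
O(v) = 3 - √2*√v (O(v) = 3 - √(v + v) = 3 - √(2*v) = 3 - √2*√v)
a(y, K) = -25 + y
a(24, -5)/O(21) = (-25 + 24)/(3 - √2*√21) = -1/(3 - √42)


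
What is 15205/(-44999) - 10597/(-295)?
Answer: 472368928/13274705 ≈ 35.584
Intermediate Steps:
15205/(-44999) - 10597/(-295) = 15205*(-1/44999) - 10597*(-1/295) = -15205/44999 + 10597/295 = 472368928/13274705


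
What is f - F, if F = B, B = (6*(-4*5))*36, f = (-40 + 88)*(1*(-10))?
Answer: 3840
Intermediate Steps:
f = -480 (f = 48*(-10) = -480)
B = -4320 (B = (6*(-20))*36 = -120*36 = -4320)
F = -4320
f - F = -480 - 1*(-4320) = -480 + 4320 = 3840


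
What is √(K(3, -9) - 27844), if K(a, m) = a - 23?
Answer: 18*I*√86 ≈ 166.93*I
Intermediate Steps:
K(a, m) = -23 + a
√(K(3, -9) - 27844) = √((-23 + 3) - 27844) = √(-20 - 27844) = √(-27864) = 18*I*√86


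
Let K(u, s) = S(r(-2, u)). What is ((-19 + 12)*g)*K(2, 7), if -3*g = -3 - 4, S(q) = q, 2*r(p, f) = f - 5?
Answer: 49/2 ≈ 24.500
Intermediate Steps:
r(p, f) = -5/2 + f/2 (r(p, f) = (f - 5)/2 = (-5 + f)/2 = -5/2 + f/2)
g = 7/3 (g = -(-3 - 4)/3 = -⅓*(-7) = 7/3 ≈ 2.3333)
K(u, s) = -5/2 + u/2
((-19 + 12)*g)*K(2, 7) = ((-19 + 12)*(7/3))*(-5/2 + (½)*2) = (-7*7/3)*(-5/2 + 1) = -49/3*(-3/2) = 49/2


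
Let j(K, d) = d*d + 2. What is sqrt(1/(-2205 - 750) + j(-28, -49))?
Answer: 8*sqrt(327860205)/2955 ≈ 49.020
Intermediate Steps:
j(K, d) = 2 + d**2 (j(K, d) = d**2 + 2 = 2 + d**2)
sqrt(1/(-2205 - 750) + j(-28, -49)) = sqrt(1/(-2205 - 750) + (2 + (-49)**2)) = sqrt(1/(-2955) + (2 + 2401)) = sqrt(-1/2955 + 2403) = sqrt(7100864/2955) = 8*sqrt(327860205)/2955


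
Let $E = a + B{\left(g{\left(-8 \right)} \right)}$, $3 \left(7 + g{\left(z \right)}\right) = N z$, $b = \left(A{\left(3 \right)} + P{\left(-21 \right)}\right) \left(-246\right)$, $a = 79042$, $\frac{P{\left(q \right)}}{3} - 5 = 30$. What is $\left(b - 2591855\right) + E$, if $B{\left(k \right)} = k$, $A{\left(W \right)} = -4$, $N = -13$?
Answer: $- \frac{7612894}{3} \approx -2.5376 \cdot 10^{6}$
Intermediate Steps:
$P{\left(q \right)} = 105$ ($P{\left(q \right)} = 15 + 3 \cdot 30 = 15 + 90 = 105$)
$b = -24846$ ($b = \left(-4 + 105\right) \left(-246\right) = 101 \left(-246\right) = -24846$)
$g{\left(z \right)} = -7 - \frac{13 z}{3}$ ($g{\left(z \right)} = -7 + \frac{\left(-13\right) z}{3} = -7 - \frac{13 z}{3}$)
$E = \frac{237209}{3}$ ($E = 79042 - - \frac{83}{3} = 79042 + \left(-7 + \frac{104}{3}\right) = 79042 + \frac{83}{3} = \frac{237209}{3} \approx 79070.0$)
$\left(b - 2591855\right) + E = \left(-24846 - 2591855\right) + \frac{237209}{3} = -2616701 + \frac{237209}{3} = - \frac{7612894}{3}$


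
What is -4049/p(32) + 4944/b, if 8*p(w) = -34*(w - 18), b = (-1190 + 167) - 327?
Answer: 1723994/26775 ≈ 64.388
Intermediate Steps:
b = -1350 (b = -1023 - 327 = -1350)
p(w) = 153/2 - 17*w/4 (p(w) = (-34*(w - 18))/8 = (-34*(-18 + w))/8 = (612 - 34*w)/8 = 153/2 - 17*w/4)
-4049/p(32) + 4944/b = -4049/(153/2 - 17/4*32) + 4944/(-1350) = -4049/(153/2 - 136) + 4944*(-1/1350) = -4049/(-119/2) - 824/225 = -4049*(-2/119) - 824/225 = 8098/119 - 824/225 = 1723994/26775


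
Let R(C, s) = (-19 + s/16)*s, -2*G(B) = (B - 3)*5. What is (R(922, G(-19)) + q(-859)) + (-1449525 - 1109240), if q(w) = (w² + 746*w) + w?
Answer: -39414607/16 ≈ -2.4634e+6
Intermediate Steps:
q(w) = w² + 747*w
G(B) = 15/2 - 5*B/2 (G(B) = -(B - 3)*5/2 = -(-3 + B)*5/2 = -(-15 + 5*B)/2 = 15/2 - 5*B/2)
R(C, s) = s*(-19 + s/16) (R(C, s) = (-19 + s*(1/16))*s = (-19 + s/16)*s = s*(-19 + s/16))
(R(922, G(-19)) + q(-859)) + (-1449525 - 1109240) = ((15/2 - 5/2*(-19))*(-304 + (15/2 - 5/2*(-19)))/16 - 859*(747 - 859)) + (-1449525 - 1109240) = ((15/2 + 95/2)*(-304 + (15/2 + 95/2))/16 - 859*(-112)) - 2558765 = ((1/16)*55*(-304 + 55) + 96208) - 2558765 = ((1/16)*55*(-249) + 96208) - 2558765 = (-13695/16 + 96208) - 2558765 = 1525633/16 - 2558765 = -39414607/16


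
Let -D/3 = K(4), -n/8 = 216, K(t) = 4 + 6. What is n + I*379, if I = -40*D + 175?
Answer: 519397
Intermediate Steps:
K(t) = 10
n = -1728 (n = -8*216 = -1728)
D = -30 (D = -3*10 = -30)
I = 1375 (I = -40*(-30) + 175 = 1200 + 175 = 1375)
n + I*379 = -1728 + 1375*379 = -1728 + 521125 = 519397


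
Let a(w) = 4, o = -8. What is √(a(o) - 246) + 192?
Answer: 192 + 11*I*√2 ≈ 192.0 + 15.556*I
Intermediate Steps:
√(a(o) - 246) + 192 = √(4 - 246) + 192 = √(-242) + 192 = 11*I*√2 + 192 = 192 + 11*I*√2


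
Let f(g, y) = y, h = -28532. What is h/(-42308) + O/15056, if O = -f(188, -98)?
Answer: 7745071/11374808 ≈ 0.68090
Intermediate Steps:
O = 98 (O = -1*(-98) = 98)
h/(-42308) + O/15056 = -28532/(-42308) + 98/15056 = -28532*(-1/42308) + 98*(1/15056) = 1019/1511 + 49/7528 = 7745071/11374808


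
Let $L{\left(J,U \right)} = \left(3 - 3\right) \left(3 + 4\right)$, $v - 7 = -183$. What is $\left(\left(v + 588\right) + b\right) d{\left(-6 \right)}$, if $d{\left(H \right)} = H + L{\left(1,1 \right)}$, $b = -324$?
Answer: $-528$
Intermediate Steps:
$v = -176$ ($v = 7 - 183 = -176$)
$L{\left(J,U \right)} = 0$ ($L{\left(J,U \right)} = 0 \cdot 7 = 0$)
$d{\left(H \right)} = H$ ($d{\left(H \right)} = H + 0 = H$)
$\left(\left(v + 588\right) + b\right) d{\left(-6 \right)} = \left(\left(-176 + 588\right) - 324\right) \left(-6\right) = \left(412 - 324\right) \left(-6\right) = 88 \left(-6\right) = -528$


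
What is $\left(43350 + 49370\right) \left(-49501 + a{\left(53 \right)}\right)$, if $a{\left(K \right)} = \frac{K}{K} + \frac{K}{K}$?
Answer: $-4589547280$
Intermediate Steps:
$a{\left(K \right)} = 2$ ($a{\left(K \right)} = 1 + 1 = 2$)
$\left(43350 + 49370\right) \left(-49501 + a{\left(53 \right)}\right) = \left(43350 + 49370\right) \left(-49501 + 2\right) = 92720 \left(-49499\right) = -4589547280$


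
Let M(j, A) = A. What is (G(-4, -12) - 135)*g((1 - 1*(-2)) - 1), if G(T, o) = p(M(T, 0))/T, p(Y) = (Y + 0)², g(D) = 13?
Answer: -1755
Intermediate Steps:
p(Y) = Y²
G(T, o) = 0 (G(T, o) = 0²/T = 0/T = 0)
(G(-4, -12) - 135)*g((1 - 1*(-2)) - 1) = (0 - 135)*13 = -135*13 = -1755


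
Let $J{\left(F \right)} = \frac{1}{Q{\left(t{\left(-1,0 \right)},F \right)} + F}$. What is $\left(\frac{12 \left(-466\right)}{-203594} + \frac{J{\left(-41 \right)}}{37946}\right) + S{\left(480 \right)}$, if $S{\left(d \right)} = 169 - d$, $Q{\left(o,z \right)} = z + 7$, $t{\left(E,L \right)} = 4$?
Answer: $- \frac{90091595364247}{289709172150} \approx -310.97$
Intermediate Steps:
$Q{\left(o,z \right)} = 7 + z$
$J{\left(F \right)} = \frac{1}{7 + 2 F}$ ($J{\left(F \right)} = \frac{1}{\left(7 + F\right) + F} = \frac{1}{7 + 2 F}$)
$\left(\frac{12 \left(-466\right)}{-203594} + \frac{J{\left(-41 \right)}}{37946}\right) + S{\left(480 \right)} = \left(\frac{12 \left(-466\right)}{-203594} + \frac{1}{\left(7 + 2 \left(-41\right)\right) 37946}\right) + \left(169 - 480\right) = \left(\left(-5592\right) \left(- \frac{1}{203594}\right) + \frac{1}{7 - 82} \cdot \frac{1}{37946}\right) + \left(169 - 480\right) = \left(\frac{2796}{101797} + \frac{1}{-75} \cdot \frac{1}{37946}\right) - 311 = \left(\frac{2796}{101797} - \frac{1}{2845950}\right) - 311 = \frac{7957174403}{289709172150} - 311 = - \frac{90091595364247}{289709172150}$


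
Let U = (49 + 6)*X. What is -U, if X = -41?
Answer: 2255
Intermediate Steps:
U = -2255 (U = (49 + 6)*(-41) = 55*(-41) = -2255)
-U = -1*(-2255) = 2255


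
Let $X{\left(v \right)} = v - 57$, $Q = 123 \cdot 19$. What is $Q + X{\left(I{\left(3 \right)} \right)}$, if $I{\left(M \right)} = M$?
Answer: $2283$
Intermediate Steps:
$Q = 2337$
$X{\left(v \right)} = -57 + v$
$Q + X{\left(I{\left(3 \right)} \right)} = 2337 + \left(-57 + 3\right) = 2337 - 54 = 2283$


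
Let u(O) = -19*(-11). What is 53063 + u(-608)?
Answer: 53272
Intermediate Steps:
u(O) = 209
53063 + u(-608) = 53063 + 209 = 53272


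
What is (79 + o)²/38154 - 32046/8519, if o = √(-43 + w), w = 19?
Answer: -167102923/46433418 + 158*I*√6/19077 ≈ -3.5988 + 0.020287*I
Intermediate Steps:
o = 2*I*√6 (o = √(-43 + 19) = √(-24) = 2*I*√6 ≈ 4.899*I)
(79 + o)²/38154 - 32046/8519 = (79 + 2*I*√6)²/38154 - 32046/8519 = (79 + 2*I*√6)²*(1/38154) - 32046*1/8519 = (79 + 2*I*√6)²/38154 - 4578/1217 = -4578/1217 + (79 + 2*I*√6)²/38154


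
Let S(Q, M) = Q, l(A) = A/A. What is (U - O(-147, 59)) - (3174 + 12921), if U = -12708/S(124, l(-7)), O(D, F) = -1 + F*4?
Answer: -509407/31 ≈ -16432.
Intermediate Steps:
O(D, F) = -1 + 4*F
l(A) = 1
U = -3177/31 (U = -12708/124 = -12708*1/124 = -3177/31 ≈ -102.48)
(U - O(-147, 59)) - (3174 + 12921) = (-3177/31 - (-1 + 4*59)) - (3174 + 12921) = (-3177/31 - (-1 + 236)) - 1*16095 = (-3177/31 - 1*235) - 16095 = (-3177/31 - 235) - 16095 = -10462/31 - 16095 = -509407/31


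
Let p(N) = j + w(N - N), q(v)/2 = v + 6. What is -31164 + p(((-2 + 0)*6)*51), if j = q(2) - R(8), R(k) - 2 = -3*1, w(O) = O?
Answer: -31147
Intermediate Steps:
q(v) = 12 + 2*v (q(v) = 2*(v + 6) = 2*(6 + v) = 12 + 2*v)
R(k) = -1 (R(k) = 2 - 3*1 = 2 - 3 = -1)
j = 17 (j = (12 + 2*2) - 1*(-1) = (12 + 4) + 1 = 16 + 1 = 17)
p(N) = 17 (p(N) = 17 + (N - N) = 17 + 0 = 17)
-31164 + p(((-2 + 0)*6)*51) = -31164 + 17 = -31147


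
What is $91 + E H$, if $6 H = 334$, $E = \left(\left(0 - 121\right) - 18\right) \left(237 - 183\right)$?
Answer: $-417743$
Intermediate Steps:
$E = -7506$ ($E = \left(-121 - 18\right) 54 = \left(-139\right) 54 = -7506$)
$H = \frac{167}{3}$ ($H = \frac{1}{6} \cdot 334 = \frac{167}{3} \approx 55.667$)
$91 + E H = 91 - 417834 = -417743$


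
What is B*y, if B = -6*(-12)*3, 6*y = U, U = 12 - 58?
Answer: -1656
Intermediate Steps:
U = -46
y = -23/3 (y = (1/6)*(-46) = -23/3 ≈ -7.6667)
B = 216 (B = 72*3 = 216)
B*y = 216*(-23/3) = -1656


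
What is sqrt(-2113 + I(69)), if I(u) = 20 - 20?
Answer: I*sqrt(2113) ≈ 45.967*I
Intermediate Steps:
I(u) = 0
sqrt(-2113 + I(69)) = sqrt(-2113 + 0) = sqrt(-2113) = I*sqrt(2113)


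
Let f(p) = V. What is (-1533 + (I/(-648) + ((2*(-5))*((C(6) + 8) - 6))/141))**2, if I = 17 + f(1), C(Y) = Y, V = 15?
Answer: 34087837033441/14493249 ≈ 2.3520e+6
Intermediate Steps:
f(p) = 15
I = 32 (I = 17 + 15 = 32)
(-1533 + (I/(-648) + ((2*(-5))*((C(6) + 8) - 6))/141))**2 = (-1533 + (32/(-648) + ((2*(-5))*((6 + 8) - 6))/141))**2 = (-1533 + (32*(-1/648) - 10*(14 - 6)*(1/141)))**2 = (-1533 + (-4/81 - 10*8*(1/141)))**2 = (-1533 + (-4/81 - 80*1/141))**2 = (-1533 + (-4/81 - 80/141))**2 = (-1533 - 2348/3807)**2 = (-5838479/3807)**2 = 34087837033441/14493249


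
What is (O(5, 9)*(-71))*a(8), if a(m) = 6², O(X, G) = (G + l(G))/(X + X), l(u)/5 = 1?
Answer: -17892/5 ≈ -3578.4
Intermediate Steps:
l(u) = 5 (l(u) = 5*1 = 5)
O(X, G) = (5 + G)/(2*X) (O(X, G) = (G + 5)/(X + X) = (5 + G)/((2*X)) = (5 + G)*(1/(2*X)) = (5 + G)/(2*X))
a(m) = 36
(O(5, 9)*(-71))*a(8) = (((½)*(5 + 9)/5)*(-71))*36 = (((½)*(⅕)*14)*(-71))*36 = ((7/5)*(-71))*36 = -497/5*36 = -17892/5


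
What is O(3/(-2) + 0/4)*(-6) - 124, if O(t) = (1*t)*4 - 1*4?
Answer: -64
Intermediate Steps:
O(t) = -4 + 4*t (O(t) = t*4 - 4 = 4*t - 4 = -4 + 4*t)
O(3/(-2) + 0/4)*(-6) - 124 = (-4 + 4*(3/(-2) + 0/4))*(-6) - 124 = (-4 + 4*(3*(-½) + 0*(¼)))*(-6) - 124 = (-4 + 4*(-3/2 + 0))*(-6) - 124 = (-4 + 4*(-3/2))*(-6) - 124 = (-4 - 6)*(-6) - 124 = -10*(-6) - 124 = 60 - 124 = -64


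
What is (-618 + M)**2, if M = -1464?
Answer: 4334724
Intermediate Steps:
(-618 + M)**2 = (-618 - 1464)**2 = (-2082)**2 = 4334724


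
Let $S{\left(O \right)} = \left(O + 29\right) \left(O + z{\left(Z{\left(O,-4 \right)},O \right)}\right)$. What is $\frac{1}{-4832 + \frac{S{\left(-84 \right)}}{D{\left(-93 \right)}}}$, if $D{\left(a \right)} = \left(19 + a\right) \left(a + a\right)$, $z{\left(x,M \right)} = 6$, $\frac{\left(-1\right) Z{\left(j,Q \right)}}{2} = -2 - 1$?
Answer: $- \frac{2294}{11083893} \approx -0.00020697$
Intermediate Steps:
$Z{\left(j,Q \right)} = 6$ ($Z{\left(j,Q \right)} = - 2 \left(-2 - 1\right) = \left(-2\right) \left(-3\right) = 6$)
$D{\left(a \right)} = 2 a \left(19 + a\right)$ ($D{\left(a \right)} = \left(19 + a\right) 2 a = 2 a \left(19 + a\right)$)
$S{\left(O \right)} = \left(6 + O\right) \left(29 + O\right)$ ($S{\left(O \right)} = \left(O + 29\right) \left(O + 6\right) = \left(29 + O\right) \left(6 + O\right) = \left(6 + O\right) \left(29 + O\right)$)
$\frac{1}{-4832 + \frac{S{\left(-84 \right)}}{D{\left(-93 \right)}}} = \frac{1}{-4832 + \frac{174 + \left(-84\right)^{2} + 35 \left(-84\right)}{2 \left(-93\right) \left(19 - 93\right)}} = \frac{1}{-4832 + \frac{174 + 7056 - 2940}{2 \left(-93\right) \left(-74\right)}} = \frac{1}{-4832 + \frac{4290}{13764}} = \frac{1}{-4832 + 4290 \cdot \frac{1}{13764}} = \frac{1}{-4832 + \frac{715}{2294}} = \frac{1}{- \frac{11083893}{2294}} = - \frac{2294}{11083893}$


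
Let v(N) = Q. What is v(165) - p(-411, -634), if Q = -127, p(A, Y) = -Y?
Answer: -761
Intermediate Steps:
v(N) = -127
v(165) - p(-411, -634) = -127 - (-1)*(-634) = -127 - 1*634 = -127 - 634 = -761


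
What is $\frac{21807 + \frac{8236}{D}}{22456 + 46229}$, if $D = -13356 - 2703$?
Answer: $\frac{350190377}{1103012415} \approx 0.31749$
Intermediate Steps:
$D = -16059$
$\frac{21807 + \frac{8236}{D}}{22456 + 46229} = \frac{21807 + \frac{8236}{-16059}}{22456 + 46229} = \frac{21807 + 8236 \left(- \frac{1}{16059}\right)}{68685} = \left(21807 - \frac{8236}{16059}\right) \frac{1}{68685} = \frac{350190377}{16059} \cdot \frac{1}{68685} = \frac{350190377}{1103012415}$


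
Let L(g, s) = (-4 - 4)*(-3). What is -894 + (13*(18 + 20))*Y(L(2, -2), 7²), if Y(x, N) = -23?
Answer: -12256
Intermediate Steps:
L(g, s) = 24 (L(g, s) = -8*(-3) = 24)
-894 + (13*(18 + 20))*Y(L(2, -2), 7²) = -894 + (13*(18 + 20))*(-23) = -894 + (13*38)*(-23) = -894 + 494*(-23) = -894 - 11362 = -12256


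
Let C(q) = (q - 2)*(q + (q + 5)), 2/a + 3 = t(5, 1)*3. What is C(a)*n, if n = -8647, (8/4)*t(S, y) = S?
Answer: 6416074/81 ≈ 79211.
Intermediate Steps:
t(S, y) = S/2
a = 4/9 (a = 2/(-3 + ((1/2)*5)*3) = 2/(-3 + (5/2)*3) = 2/(-3 + 15/2) = 2/(9/2) = 2*(2/9) = 4/9 ≈ 0.44444)
C(q) = (-2 + q)*(5 + 2*q) (C(q) = (-2 + q)*(q + (5 + q)) = (-2 + q)*(5 + 2*q))
C(a)*n = (-10 + 4/9 + 2*(4/9)**2)*(-8647) = (-10 + 4/9 + 2*(16/81))*(-8647) = (-10 + 4/9 + 32/81)*(-8647) = -742/81*(-8647) = 6416074/81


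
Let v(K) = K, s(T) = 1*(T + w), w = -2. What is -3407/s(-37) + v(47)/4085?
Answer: 13919428/159315 ≈ 87.370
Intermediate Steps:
s(T) = -2 + T (s(T) = 1*(T - 2) = 1*(-2 + T) = -2 + T)
-3407/s(-37) + v(47)/4085 = -3407/(-2 - 37) + 47/4085 = -3407/(-39) + 47*(1/4085) = -3407*(-1/39) + 47/4085 = 3407/39 + 47/4085 = 13919428/159315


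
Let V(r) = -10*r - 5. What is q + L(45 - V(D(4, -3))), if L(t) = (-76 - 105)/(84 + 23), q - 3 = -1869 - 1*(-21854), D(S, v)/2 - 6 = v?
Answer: 2138535/107 ≈ 19986.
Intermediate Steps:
D(S, v) = 12 + 2*v
q = 19988 (q = 3 + (-1869 - 1*(-21854)) = 3 + (-1869 + 21854) = 3 + 19985 = 19988)
V(r) = -5 - 10*r
L(t) = -181/107
q + L(45 - V(D(4, -3))) = 19988 - 181/107 = 2138535/107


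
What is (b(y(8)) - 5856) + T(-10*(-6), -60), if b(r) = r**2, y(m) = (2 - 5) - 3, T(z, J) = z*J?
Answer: -9420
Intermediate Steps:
T(z, J) = J*z
y(m) = -6 (y(m) = -3 - 3 = -6)
(b(y(8)) - 5856) + T(-10*(-6), -60) = ((-6)**2 - 5856) - (-600)*(-6) = (36 - 5856) - 60*60 = -5820 - 3600 = -9420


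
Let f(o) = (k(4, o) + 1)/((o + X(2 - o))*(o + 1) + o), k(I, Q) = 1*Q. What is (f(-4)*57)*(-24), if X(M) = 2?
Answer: 2052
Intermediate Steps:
k(I, Q) = Q
f(o) = (1 + o)/(o + (1 + o)*(2 + o)) (f(o) = (o + 1)/((o + 2)*(o + 1) + o) = (1 + o)/((2 + o)*(1 + o) + o) = (1 + o)/((1 + o)*(2 + o) + o) = (1 + o)/(o + (1 + o)*(2 + o)))
(f(-4)*57)*(-24) = (((1 - 4)/(2 + (-4)² + 4*(-4)))*57)*(-24) = ((-3/(2 + 16 - 16))*57)*(-24) = ((-3/2)*57)*(-24) = (((½)*(-3))*57)*(-24) = -3/2*57*(-24) = -171/2*(-24) = 2052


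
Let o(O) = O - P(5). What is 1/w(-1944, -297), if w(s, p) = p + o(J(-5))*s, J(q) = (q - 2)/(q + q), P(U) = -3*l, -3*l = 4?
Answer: 5/30591 ≈ 0.00016345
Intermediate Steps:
l = -4/3 (l = -⅓*4 = -4/3 ≈ -1.3333)
P(U) = 4 (P(U) = -3*(-4/3) = 4)
J(q) = (-2 + q)/(2*q) (J(q) = (-2 + q)/((2*q)) = (-2 + q)*(1/(2*q)) = (-2 + q)/(2*q))
o(O) = -4 + O (o(O) = O - 1*4 = O - 4 = -4 + O)
w(s, p) = p - 33*s/10 (w(s, p) = p + (-4 + (½)*(-2 - 5)/(-5))*s = p + (-4 + (½)*(-⅕)*(-7))*s = p + (-4 + 7/10)*s = p - 33*s/10)
1/w(-1944, -297) = 1/(-297 - 33/10*(-1944)) = 1/(-297 + 32076/5) = 1/(30591/5) = 5/30591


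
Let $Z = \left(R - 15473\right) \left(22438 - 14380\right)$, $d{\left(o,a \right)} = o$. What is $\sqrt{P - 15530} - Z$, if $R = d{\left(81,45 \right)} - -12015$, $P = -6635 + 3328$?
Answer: $27211866 + 3 i \sqrt{2093} \approx 2.7212 \cdot 10^{7} + 137.25 i$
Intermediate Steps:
$P = -3307$
$R = 12096$ ($R = 81 - -12015 = 81 + 12015 = 12096$)
$Z = -27211866$ ($Z = \left(12096 - 15473\right) \left(22438 - 14380\right) = \left(-3377\right) 8058 = -27211866$)
$\sqrt{P - 15530} - Z = \sqrt{-3307 - 15530} - -27211866 = \sqrt{-18837} + 27211866 = 3 i \sqrt{2093} + 27211866 = 27211866 + 3 i \sqrt{2093}$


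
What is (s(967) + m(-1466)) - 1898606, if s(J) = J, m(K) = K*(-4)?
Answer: -1891775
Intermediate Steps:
m(K) = -4*K
(s(967) + m(-1466)) - 1898606 = (967 - 4*(-1466)) - 1898606 = (967 + 5864) - 1898606 = 6831 - 1898606 = -1891775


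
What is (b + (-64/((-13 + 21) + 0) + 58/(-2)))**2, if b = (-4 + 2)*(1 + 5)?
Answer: 2401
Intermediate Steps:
b = -12 (b = -2*6 = -12)
(b + (-64/((-13 + 21) + 0) + 58/(-2)))**2 = (-12 + (-64/((-13 + 21) + 0) + 58/(-2)))**2 = (-12 + (-64/(8 + 0) + 58*(-1/2)))**2 = (-12 + (-64/8 - 29))**2 = (-12 + (-64*1/8 - 29))**2 = (-12 + (-8 - 29))**2 = (-12 - 37)**2 = (-49)**2 = 2401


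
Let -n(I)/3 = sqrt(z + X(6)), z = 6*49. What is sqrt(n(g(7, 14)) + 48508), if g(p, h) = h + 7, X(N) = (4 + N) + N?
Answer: sqrt(48508 - 3*sqrt(310)) ≈ 220.13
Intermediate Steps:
X(N) = 4 + 2*N
z = 294
g(p, h) = 7 + h
n(I) = -3*sqrt(310) (n(I) = -3*sqrt(294 + (4 + 2*6)) = -3*sqrt(294 + (4 + 12)) = -3*sqrt(294 + 16) = -3*sqrt(310))
sqrt(n(g(7, 14)) + 48508) = sqrt(-3*sqrt(310) + 48508) = sqrt(48508 - 3*sqrt(310))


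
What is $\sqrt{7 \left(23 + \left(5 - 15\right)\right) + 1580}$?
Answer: $\sqrt{1671} \approx 40.878$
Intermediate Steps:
$\sqrt{7 \left(23 + \left(5 - 15\right)\right) + 1580} = \sqrt{7 \left(23 - 10\right) + 1580} = \sqrt{7 \cdot 13 + 1580} = \sqrt{91 + 1580} = \sqrt{1671}$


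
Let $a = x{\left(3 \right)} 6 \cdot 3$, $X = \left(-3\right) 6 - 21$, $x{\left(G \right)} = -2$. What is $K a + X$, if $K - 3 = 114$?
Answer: $-4251$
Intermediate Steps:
$K = 117$ ($K = 3 + 114 = 117$)
$X = -39$ ($X = -18 - 21 = -39$)
$a = -36$ ($a = \left(-2\right) 6 \cdot 3 = \left(-12\right) 3 = -36$)
$K a + X = 117 \left(-36\right) - 39 = -4212 - 39 = -4251$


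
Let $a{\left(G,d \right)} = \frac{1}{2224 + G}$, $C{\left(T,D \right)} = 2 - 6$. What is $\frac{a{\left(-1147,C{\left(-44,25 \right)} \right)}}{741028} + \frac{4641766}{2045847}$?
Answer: $\frac{411614869755927}{181418245982348} \approx 2.2689$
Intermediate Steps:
$C{\left(T,D \right)} = -4$ ($C{\left(T,D \right)} = 2 - 6 = -4$)
$\frac{a{\left(-1147,C{\left(-44,25 \right)} \right)}}{741028} + \frac{4641766}{2045847} = \frac{1}{\left(2224 - 1147\right) 741028} + \frac{4641766}{2045847} = \frac{1}{1077} \cdot \frac{1}{741028} + 4641766 \cdot \frac{1}{2045847} = \frac{1}{1077} \cdot \frac{1}{741028} + \frac{4641766}{2045847} = \frac{1}{798087156} + \frac{4641766}{2045847} = \frac{411614869755927}{181418245982348}$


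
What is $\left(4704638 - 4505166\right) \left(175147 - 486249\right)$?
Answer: $-62056138144$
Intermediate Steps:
$\left(4704638 - 4505166\right) \left(175147 - 486249\right) = 199472 \left(-311102\right) = -62056138144$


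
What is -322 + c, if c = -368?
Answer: -690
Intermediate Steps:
-322 + c = -322 - 368 = -690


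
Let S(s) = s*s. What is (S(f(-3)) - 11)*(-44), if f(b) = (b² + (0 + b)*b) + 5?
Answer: -22792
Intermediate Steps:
f(b) = 5 + 2*b² (f(b) = (b² + b*b) + 5 = (b² + b²) + 5 = 2*b² + 5 = 5 + 2*b²)
S(s) = s²
(S(f(-3)) - 11)*(-44) = ((5 + 2*(-3)²)² - 11)*(-44) = ((5 + 2*9)² - 11)*(-44) = ((5 + 18)² - 11)*(-44) = (23² - 11)*(-44) = (529 - 11)*(-44) = 518*(-44) = -22792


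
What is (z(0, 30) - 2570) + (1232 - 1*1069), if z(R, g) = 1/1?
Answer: -2406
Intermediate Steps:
z(R, g) = 1
(z(0, 30) - 2570) + (1232 - 1*1069) = (1 - 2570) + (1232 - 1*1069) = -2569 + (1232 - 1069) = -2569 + 163 = -2406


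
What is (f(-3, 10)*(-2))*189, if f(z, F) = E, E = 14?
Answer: -5292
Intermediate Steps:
f(z, F) = 14
(f(-3, 10)*(-2))*189 = (14*(-2))*189 = -28*189 = -5292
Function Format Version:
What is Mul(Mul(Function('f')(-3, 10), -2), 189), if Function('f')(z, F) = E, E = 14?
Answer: -5292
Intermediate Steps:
Function('f')(z, F) = 14
Mul(Mul(Function('f')(-3, 10), -2), 189) = Mul(Mul(14, -2), 189) = Mul(-28, 189) = -5292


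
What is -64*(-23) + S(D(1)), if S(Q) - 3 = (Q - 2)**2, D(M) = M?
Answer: 1476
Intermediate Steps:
S(Q) = 3 + (-2 + Q)**2 (S(Q) = 3 + (Q - 2)**2 = 3 + (-2 + Q)**2)
-64*(-23) + S(D(1)) = -64*(-23) + (3 + (-2 + 1)**2) = 1472 + (3 + (-1)**2) = 1472 + (3 + 1) = 1472 + 4 = 1476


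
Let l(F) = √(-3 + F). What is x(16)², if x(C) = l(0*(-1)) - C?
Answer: (16 - I*√3)² ≈ 253.0 - 55.426*I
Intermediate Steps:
x(C) = -C + I*√3 (x(C) = √(-3 + 0*(-1)) - C = √(-3 + 0) - C = √(-3) - C = I*√3 - C = -C + I*√3)
x(16)² = (-1*16 + I*√3)² = (-16 + I*√3)²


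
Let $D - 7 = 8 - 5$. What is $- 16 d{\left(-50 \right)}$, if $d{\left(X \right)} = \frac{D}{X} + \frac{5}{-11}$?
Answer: $\frac{576}{55} \approx 10.473$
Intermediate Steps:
$D = 10$ ($D = 7 + \left(8 - 5\right) = 7 + 3 = 10$)
$d{\left(X \right)} = - \frac{5}{11} + \frac{10}{X}$ ($d{\left(X \right)} = \frac{10}{X} + \frac{5}{-11} = \frac{10}{X} + 5 \left(- \frac{1}{11}\right) = \frac{10}{X} - \frac{5}{11} = - \frac{5}{11} + \frac{10}{X}$)
$- 16 d{\left(-50 \right)} = - 16 \left(- \frac{5}{11} + \frac{10}{-50}\right) = - 16 \left(- \frac{5}{11} + 10 \left(- \frac{1}{50}\right)\right) = - 16 \left(- \frac{5}{11} - \frac{1}{5}\right) = \left(-16\right) \left(- \frac{36}{55}\right) = \frac{576}{55}$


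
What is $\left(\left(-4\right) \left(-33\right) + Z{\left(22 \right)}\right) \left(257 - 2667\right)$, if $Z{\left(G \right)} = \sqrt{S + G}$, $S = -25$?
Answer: $-318120 - 2410 i \sqrt{3} \approx -3.1812 \cdot 10^{5} - 4174.2 i$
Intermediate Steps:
$Z{\left(G \right)} = \sqrt{-25 + G}$
$\left(\left(-4\right) \left(-33\right) + Z{\left(22 \right)}\right) \left(257 - 2667\right) = \left(\left(-4\right) \left(-33\right) + \sqrt{-25 + 22}\right) \left(257 - 2667\right) = \left(132 + \sqrt{-3}\right) \left(-2410\right) = \left(132 + i \sqrt{3}\right) \left(-2410\right) = -318120 - 2410 i \sqrt{3}$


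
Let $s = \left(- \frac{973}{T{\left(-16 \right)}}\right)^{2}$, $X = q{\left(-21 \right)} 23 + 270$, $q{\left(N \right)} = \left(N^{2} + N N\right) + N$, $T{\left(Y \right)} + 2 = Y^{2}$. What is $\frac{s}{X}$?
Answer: $\frac{946729}{1295029668} \approx 0.00073105$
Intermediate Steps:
$T{\left(Y \right)} = -2 + Y^{2}$
$q{\left(N \right)} = N + 2 N^{2}$ ($q{\left(N \right)} = \left(N^{2} + N^{2}\right) + N = 2 N^{2} + N = N + 2 N^{2}$)
$X = 20073$ ($X = - 21 \left(1 + 2 \left(-21\right)\right) 23 + 270 = - 21 \left(1 - 42\right) 23 + 270 = \left(-21\right) \left(-41\right) 23 + 270 = 861 \cdot 23 + 270 = 19803 + 270 = 20073$)
$s = \frac{946729}{64516}$ ($s = \left(- \frac{973}{-2 + \left(-16\right)^{2}}\right)^{2} = \left(- \frac{973}{-2 + 256}\right)^{2} = \left(- \frac{973}{254}\right)^{2} = \frac{946729}{64516} \approx 14.674$)
$\frac{s}{X} = \frac{946729}{64516 \cdot 20073} = \frac{946729}{64516} \cdot \frac{1}{20073} = \frac{946729}{1295029668}$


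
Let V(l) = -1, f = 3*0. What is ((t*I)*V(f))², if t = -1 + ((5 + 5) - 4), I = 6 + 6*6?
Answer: 44100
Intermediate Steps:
I = 42 (I = 6 + 36 = 42)
f = 0
t = 5 (t = -1 + (10 - 4) = -1 + 6 = 5)
((t*I)*V(f))² = ((5*42)*(-1))² = (210*(-1))² = (-210)² = 44100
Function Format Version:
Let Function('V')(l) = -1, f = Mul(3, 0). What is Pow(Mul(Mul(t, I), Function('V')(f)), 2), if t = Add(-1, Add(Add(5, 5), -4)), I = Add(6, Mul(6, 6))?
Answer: 44100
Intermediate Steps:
I = 42 (I = Add(6, 36) = 42)
f = 0
t = 5 (t = Add(-1, Add(10, -4)) = Add(-1, 6) = 5)
Pow(Mul(Mul(t, I), Function('V')(f)), 2) = Pow(Mul(Mul(5, 42), -1), 2) = Pow(Mul(210, -1), 2) = Pow(-210, 2) = 44100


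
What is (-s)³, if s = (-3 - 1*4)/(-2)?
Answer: -343/8 ≈ -42.875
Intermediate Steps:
s = 7/2 (s = (-3 - 4)*(-½) = -7*(-½) = 7/2 ≈ 3.5000)
(-s)³ = (-1*7/2)³ = (-7/2)³ = -343/8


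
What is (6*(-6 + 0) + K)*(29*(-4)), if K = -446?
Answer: 55912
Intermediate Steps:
(6*(-6 + 0) + K)*(29*(-4)) = (6*(-6 + 0) - 446)*(29*(-4)) = (6*(-6) - 446)*(-116) = (-36 - 446)*(-116) = -482*(-116) = 55912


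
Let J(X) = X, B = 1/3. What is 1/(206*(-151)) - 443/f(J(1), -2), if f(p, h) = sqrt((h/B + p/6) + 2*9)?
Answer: -1/31106 - 443*sqrt(438)/73 ≈ -127.00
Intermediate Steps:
B = 1/3 ≈ 0.33333
f(p, h) = sqrt(18 + 3*h + p/6) (f(p, h) = sqrt((h/(1/3) + p/6) + 2*9) = sqrt((h*3 + p*(1/6)) + 18) = sqrt((3*h + p/6) + 18) = sqrt(18 + 3*h + p/6))
1/(206*(-151)) - 443/f(J(1), -2) = 1/(206*(-151)) - 443*6/sqrt(648 + 6*1 + 108*(-2)) = (1/206)*(-1/151) - 443*6/sqrt(648 + 6 - 216) = -1/31106 - 443*sqrt(438)/73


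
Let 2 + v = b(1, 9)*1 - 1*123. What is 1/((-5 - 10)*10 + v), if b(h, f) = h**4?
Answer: -1/274 ≈ -0.0036496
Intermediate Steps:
v = -124 (v = -2 + (1**4*1 - 1*123) = -2 + (1*1 - 123) = -2 + (1 - 123) = -2 - 122 = -124)
1/((-5 - 10)*10 + v) = 1/((-5 - 10)*10 - 124) = 1/(-15*10 - 124) = 1/(-150 - 124) = 1/(-274) = -1/274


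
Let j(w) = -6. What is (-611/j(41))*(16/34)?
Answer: 2444/51 ≈ 47.922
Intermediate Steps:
(-611/j(41))*(16/34) = (-611/(-6))*(16/34) = (-611*(-⅙))*(16*(1/34)) = (611/6)*(8/17) = 2444/51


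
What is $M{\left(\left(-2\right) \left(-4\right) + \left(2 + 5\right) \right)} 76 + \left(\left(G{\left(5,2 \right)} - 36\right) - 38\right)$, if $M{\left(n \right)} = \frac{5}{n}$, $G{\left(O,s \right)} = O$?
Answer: $- \frac{131}{3} \approx -43.667$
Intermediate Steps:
$M{\left(\left(-2\right) \left(-4\right) + \left(2 + 5\right) \right)} 76 + \left(\left(G{\left(5,2 \right)} - 36\right) - 38\right) = \frac{5}{\left(-2\right) \left(-4\right) + \left(2 + 5\right)} 76 + \left(\left(5 - 36\right) - 38\right) = \frac{5}{8 + 7} \cdot 76 - 69 = \frac{5}{15} \cdot 76 - 69 = 5 \cdot \frac{1}{15} \cdot 76 - 69 = \frac{1}{3} \cdot 76 - 69 = \frac{76}{3} - 69 = - \frac{131}{3}$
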